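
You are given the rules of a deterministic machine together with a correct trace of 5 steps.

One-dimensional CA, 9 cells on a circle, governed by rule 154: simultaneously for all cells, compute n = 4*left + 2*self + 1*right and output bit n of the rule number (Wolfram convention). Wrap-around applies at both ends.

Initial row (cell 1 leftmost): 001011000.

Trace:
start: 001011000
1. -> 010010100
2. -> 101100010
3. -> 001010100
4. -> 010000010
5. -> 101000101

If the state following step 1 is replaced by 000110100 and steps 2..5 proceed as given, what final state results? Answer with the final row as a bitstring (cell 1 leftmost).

state after step 1 := 000110100
2. -> 001100010
3. -> 011010101
4. -> 010000000
5. -> 101000000

101000000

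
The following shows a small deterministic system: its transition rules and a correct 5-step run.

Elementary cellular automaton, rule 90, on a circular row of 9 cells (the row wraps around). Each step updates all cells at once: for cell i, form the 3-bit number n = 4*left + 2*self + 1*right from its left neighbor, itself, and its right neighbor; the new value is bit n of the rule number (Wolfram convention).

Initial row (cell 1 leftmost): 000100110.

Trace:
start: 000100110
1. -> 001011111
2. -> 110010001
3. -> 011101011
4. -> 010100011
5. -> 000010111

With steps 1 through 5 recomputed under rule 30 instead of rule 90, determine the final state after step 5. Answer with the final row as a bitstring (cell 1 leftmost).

101000100

(re-executing steps 1..5 under rule 30; state before step 1: 000100110)
1. -> 001111101
2. -> 111000001
3. -> 000100011
4. -> 101110110
5. -> 101000100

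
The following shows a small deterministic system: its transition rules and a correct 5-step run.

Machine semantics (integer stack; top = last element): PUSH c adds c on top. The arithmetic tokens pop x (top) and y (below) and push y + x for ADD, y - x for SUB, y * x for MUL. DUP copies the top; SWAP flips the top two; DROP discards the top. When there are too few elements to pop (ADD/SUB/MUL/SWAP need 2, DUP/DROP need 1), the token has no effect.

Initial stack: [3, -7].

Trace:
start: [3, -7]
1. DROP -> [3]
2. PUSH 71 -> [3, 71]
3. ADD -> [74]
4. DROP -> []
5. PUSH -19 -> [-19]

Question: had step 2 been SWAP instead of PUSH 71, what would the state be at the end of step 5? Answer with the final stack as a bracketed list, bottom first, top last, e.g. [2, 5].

(re-executing from step 2 with the substitution; state before step 2: [3])
2. SWAP -> [3]
3. ADD -> [3]
4. DROP -> []
5. PUSH -19 -> [-19]

[-19]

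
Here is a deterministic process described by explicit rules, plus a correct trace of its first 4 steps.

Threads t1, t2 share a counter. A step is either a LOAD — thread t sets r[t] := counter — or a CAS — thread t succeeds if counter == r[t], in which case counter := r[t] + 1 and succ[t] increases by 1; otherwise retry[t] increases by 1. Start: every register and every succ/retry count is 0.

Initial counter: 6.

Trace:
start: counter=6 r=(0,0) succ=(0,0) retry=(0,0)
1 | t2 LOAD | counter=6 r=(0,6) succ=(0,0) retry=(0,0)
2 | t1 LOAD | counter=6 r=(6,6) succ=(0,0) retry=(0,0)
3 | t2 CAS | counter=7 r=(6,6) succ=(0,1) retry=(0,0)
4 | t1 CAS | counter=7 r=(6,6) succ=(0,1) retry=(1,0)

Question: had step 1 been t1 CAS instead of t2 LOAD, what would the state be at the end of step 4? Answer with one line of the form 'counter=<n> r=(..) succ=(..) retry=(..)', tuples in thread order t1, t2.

counter=7 r=(6,0) succ=(1,0) retry=(1,1)

(re-executing from step 1 with the substitution; state before step 1: counter=6 r=(0,0) succ=(0,0) retry=(0,0))
1 | t1 CAS | counter=6 r=(0,0) succ=(0,0) retry=(1,0)
2 | t1 LOAD | counter=6 r=(6,0) succ=(0,0) retry=(1,0)
3 | t2 CAS | counter=6 r=(6,0) succ=(0,0) retry=(1,1)
4 | t1 CAS | counter=7 r=(6,0) succ=(1,0) retry=(1,1)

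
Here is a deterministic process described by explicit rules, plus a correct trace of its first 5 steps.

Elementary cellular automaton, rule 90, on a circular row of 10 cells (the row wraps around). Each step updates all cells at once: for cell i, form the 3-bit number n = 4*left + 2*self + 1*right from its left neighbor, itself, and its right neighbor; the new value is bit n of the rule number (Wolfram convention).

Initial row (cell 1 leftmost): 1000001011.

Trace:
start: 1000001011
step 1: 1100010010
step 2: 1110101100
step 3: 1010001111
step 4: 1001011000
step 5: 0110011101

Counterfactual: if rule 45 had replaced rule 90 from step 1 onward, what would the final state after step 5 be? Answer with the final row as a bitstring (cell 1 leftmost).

(re-executing steps 1..5 under rule 45; state before step 1: 1000001011)
step 1: 0011101110
step 2: 1010011000
step 3: 1110010010
step 4: 1000010011
step 5: 0011010010

0011010010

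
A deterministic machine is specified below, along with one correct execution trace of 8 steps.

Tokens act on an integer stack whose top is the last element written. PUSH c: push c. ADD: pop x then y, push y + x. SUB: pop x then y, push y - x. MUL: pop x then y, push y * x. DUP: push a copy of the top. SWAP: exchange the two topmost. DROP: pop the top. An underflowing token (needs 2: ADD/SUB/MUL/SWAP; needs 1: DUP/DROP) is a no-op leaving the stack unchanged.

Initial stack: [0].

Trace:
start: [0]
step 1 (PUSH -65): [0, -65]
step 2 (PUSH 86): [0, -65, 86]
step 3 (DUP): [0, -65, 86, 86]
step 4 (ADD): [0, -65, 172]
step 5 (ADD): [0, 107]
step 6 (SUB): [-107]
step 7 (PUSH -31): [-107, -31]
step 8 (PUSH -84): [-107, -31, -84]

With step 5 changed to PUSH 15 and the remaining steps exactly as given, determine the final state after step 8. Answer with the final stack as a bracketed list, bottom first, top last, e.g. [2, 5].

[0, -65, 157, -31, -84]

(re-executing from step 5 with the substitution; state before step 5: [0, -65, 172])
step 5 (PUSH 15): [0, -65, 172, 15]
step 6 (SUB): [0, -65, 157]
step 7 (PUSH -31): [0, -65, 157, -31]
step 8 (PUSH -84): [0, -65, 157, -31, -84]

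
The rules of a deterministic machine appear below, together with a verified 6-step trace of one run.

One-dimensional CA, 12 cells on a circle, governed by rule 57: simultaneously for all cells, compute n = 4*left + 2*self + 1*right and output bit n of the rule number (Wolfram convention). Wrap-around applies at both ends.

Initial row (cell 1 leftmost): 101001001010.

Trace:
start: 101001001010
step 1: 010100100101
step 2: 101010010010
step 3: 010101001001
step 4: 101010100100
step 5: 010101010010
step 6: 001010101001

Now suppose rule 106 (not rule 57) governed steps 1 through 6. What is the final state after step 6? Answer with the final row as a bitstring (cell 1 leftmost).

(re-executing steps 1..6 under rule 106; state before step 1: 101001001010)
step 1: 010010010101
step 2: 100100101010
step 3: 001001010101
step 4: 010010101010
step 5: 100101010100
step 6: 001010101001

001010101001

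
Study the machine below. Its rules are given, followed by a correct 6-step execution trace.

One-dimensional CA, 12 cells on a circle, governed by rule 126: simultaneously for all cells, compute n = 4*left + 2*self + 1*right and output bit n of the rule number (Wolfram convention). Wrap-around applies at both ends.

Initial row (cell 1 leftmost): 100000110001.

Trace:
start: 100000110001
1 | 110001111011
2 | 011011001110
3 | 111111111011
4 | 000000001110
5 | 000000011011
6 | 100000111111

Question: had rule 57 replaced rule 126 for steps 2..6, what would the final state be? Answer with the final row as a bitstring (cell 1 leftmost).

010110101101

(re-executing steps 2..6 under rule 57; state before step 2: 110001111011)
2 | 001101000110
3 | 101010110101
4 | 010101101011
5 | 101011010110
6 | 010110101101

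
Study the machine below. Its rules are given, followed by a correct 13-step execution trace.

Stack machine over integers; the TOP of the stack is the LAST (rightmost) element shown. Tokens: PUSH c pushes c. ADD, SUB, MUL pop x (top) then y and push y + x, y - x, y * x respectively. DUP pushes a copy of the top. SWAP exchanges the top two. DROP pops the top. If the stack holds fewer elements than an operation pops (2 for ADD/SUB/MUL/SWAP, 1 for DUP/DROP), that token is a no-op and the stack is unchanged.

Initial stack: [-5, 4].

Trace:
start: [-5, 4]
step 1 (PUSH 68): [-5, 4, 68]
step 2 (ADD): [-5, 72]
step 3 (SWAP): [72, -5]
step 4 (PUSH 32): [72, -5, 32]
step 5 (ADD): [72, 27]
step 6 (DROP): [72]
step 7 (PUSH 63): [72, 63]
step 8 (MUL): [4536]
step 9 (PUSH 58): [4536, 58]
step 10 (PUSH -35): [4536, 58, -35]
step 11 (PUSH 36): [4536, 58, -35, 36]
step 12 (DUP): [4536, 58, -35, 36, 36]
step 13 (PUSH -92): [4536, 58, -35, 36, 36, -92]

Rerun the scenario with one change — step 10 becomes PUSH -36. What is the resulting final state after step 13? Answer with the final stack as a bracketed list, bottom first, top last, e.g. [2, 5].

[4536, 58, -36, 36, 36, -92]

(re-executing from step 10 with the substitution; state before step 10: [4536, 58])
step 10 (PUSH -36): [4536, 58, -36]
step 11 (PUSH 36): [4536, 58, -36, 36]
step 12 (DUP): [4536, 58, -36, 36, 36]
step 13 (PUSH -92): [4536, 58, -36, 36, 36, -92]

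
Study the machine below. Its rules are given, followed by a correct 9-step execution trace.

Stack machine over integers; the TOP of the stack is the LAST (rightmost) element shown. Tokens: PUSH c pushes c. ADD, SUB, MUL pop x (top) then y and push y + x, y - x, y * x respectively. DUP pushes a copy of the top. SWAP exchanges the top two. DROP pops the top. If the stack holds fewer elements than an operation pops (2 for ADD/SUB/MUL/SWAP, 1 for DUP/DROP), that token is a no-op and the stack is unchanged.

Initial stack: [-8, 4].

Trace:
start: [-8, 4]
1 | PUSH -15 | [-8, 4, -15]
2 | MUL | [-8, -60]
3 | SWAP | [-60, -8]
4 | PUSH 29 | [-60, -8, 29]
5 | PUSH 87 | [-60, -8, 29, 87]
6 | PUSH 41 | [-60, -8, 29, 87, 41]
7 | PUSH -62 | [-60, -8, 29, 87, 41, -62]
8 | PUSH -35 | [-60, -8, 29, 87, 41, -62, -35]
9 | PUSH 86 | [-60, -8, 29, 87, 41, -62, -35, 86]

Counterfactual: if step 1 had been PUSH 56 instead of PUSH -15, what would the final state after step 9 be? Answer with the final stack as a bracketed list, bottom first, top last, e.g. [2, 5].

(re-executing from step 1 with the substitution; state before step 1: [-8, 4])
1 | PUSH 56 | [-8, 4, 56]
2 | MUL | [-8, 224]
3 | SWAP | [224, -8]
4 | PUSH 29 | [224, -8, 29]
5 | PUSH 87 | [224, -8, 29, 87]
6 | PUSH 41 | [224, -8, 29, 87, 41]
7 | PUSH -62 | [224, -8, 29, 87, 41, -62]
8 | PUSH -35 | [224, -8, 29, 87, 41, -62, -35]
9 | PUSH 86 | [224, -8, 29, 87, 41, -62, -35, 86]

[224, -8, 29, 87, 41, -62, -35, 86]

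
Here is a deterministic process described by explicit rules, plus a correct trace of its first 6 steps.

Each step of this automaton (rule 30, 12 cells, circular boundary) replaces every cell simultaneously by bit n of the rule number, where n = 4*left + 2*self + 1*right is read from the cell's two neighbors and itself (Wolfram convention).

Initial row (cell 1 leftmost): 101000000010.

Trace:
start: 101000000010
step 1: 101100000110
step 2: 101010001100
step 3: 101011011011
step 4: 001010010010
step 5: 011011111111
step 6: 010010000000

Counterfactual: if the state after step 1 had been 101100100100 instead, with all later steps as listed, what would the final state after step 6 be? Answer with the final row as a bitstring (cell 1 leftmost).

101110110001

state after step 1 := 101100100100
step 2: 101011111111
step 3: 001010000000
step 4: 011011000000
step 5: 110010100000
step 6: 101110110001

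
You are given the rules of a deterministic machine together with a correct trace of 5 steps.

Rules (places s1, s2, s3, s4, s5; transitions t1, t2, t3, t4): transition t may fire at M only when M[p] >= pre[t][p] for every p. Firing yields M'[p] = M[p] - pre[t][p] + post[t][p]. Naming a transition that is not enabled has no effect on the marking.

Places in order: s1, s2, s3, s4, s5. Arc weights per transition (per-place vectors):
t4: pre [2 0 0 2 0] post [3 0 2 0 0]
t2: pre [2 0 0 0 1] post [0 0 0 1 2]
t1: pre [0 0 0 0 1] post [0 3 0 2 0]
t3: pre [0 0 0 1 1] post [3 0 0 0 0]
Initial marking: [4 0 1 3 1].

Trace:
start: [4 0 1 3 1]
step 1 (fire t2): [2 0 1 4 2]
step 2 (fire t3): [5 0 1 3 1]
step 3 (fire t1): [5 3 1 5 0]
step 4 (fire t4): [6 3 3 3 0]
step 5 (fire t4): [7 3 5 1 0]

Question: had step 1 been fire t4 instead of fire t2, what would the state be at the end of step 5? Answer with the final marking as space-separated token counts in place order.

(re-executing from step 1 with the substitution; state before step 1: [4 0 1 3 1])
step 1 (fire t4): [5 0 3 1 1]
step 2 (fire t3): [8 0 3 0 0]
step 3 (fire t1): [8 0 3 0 0]
step 4 (fire t4): [8 0 3 0 0]
step 5 (fire t4): [8 0 3 0 0]

8 0 3 0 0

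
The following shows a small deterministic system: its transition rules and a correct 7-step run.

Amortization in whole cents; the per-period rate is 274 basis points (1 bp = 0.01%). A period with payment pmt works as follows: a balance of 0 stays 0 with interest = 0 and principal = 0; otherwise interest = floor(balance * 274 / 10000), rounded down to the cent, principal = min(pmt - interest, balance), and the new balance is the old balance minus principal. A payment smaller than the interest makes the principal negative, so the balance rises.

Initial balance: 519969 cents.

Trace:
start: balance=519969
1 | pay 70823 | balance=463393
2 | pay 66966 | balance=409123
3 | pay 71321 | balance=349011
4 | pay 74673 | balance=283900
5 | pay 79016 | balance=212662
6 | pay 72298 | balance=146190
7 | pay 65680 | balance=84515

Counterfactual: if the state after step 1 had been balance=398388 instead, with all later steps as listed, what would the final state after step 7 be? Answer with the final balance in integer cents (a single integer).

8066

state after step 1 := balance=398388
2 | pay 66966 | balance=342337
3 | pay 71321 | balance=280396
4 | pay 74673 | balance=213405
5 | pay 79016 | balance=140236
6 | pay 72298 | balance=71780
7 | pay 65680 | balance=8066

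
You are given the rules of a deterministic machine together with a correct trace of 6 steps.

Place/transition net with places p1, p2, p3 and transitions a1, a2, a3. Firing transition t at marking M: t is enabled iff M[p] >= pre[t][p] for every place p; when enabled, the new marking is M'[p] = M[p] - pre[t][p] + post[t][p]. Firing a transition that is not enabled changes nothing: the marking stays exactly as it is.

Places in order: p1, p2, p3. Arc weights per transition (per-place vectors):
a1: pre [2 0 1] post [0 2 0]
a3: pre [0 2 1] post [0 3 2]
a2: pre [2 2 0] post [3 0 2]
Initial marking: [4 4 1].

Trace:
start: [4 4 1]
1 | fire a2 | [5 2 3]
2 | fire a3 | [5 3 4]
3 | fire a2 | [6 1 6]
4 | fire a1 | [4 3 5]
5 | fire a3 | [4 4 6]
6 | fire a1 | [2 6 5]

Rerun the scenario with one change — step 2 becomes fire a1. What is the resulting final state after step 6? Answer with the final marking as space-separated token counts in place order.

(re-executing from step 2 with the substitution; state before step 2: [5 2 3])
2 | fire a1 | [3 4 2]
3 | fire a2 | [4 2 4]
4 | fire a1 | [2 4 3]
5 | fire a3 | [2 5 4]
6 | fire a1 | [0 7 3]

0 7 3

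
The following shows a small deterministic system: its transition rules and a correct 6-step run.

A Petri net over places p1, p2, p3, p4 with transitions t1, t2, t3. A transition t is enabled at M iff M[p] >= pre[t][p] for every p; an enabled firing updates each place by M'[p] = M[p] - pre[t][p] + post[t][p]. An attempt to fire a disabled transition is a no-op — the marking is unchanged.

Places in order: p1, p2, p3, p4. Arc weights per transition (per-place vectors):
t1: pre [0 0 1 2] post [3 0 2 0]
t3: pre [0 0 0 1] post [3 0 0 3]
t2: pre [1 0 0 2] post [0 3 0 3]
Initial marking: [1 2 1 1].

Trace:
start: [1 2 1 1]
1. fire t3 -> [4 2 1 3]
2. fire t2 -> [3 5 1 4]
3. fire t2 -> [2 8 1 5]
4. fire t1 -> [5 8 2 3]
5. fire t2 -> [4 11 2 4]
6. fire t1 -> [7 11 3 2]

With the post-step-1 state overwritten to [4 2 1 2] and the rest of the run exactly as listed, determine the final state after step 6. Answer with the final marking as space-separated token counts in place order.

state after step 1 := [4 2 1 2]
2. fire t2 -> [3 5 1 3]
3. fire t2 -> [2 8 1 4]
4. fire t1 -> [5 8 2 2]
5. fire t2 -> [4 11 2 3]
6. fire t1 -> [7 11 3 1]

7 11 3 1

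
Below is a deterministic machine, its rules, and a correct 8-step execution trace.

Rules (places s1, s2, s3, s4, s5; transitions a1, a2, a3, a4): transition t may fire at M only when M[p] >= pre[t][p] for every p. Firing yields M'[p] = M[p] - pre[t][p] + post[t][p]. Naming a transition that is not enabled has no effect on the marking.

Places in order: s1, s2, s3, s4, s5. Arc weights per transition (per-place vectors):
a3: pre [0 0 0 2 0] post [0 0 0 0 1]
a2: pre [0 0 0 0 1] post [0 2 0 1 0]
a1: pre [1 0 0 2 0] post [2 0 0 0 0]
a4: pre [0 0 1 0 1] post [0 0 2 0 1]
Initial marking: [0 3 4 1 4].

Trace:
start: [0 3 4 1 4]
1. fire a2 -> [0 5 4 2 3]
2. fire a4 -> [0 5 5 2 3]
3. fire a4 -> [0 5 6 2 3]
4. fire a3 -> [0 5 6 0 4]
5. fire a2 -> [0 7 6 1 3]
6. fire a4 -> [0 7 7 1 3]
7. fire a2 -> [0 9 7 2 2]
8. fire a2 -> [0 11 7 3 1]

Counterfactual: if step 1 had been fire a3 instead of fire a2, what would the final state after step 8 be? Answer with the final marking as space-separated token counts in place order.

(re-executing from step 1 with the substitution; state before step 1: [0 3 4 1 4])
1. fire a3 -> [0 3 4 1 4]
2. fire a4 -> [0 3 5 1 4]
3. fire a4 -> [0 3 6 1 4]
4. fire a3 -> [0 3 6 1 4]
5. fire a2 -> [0 5 6 2 3]
6. fire a4 -> [0 5 7 2 3]
7. fire a2 -> [0 7 7 3 2]
8. fire a2 -> [0 9 7 4 1]

0 9 7 4 1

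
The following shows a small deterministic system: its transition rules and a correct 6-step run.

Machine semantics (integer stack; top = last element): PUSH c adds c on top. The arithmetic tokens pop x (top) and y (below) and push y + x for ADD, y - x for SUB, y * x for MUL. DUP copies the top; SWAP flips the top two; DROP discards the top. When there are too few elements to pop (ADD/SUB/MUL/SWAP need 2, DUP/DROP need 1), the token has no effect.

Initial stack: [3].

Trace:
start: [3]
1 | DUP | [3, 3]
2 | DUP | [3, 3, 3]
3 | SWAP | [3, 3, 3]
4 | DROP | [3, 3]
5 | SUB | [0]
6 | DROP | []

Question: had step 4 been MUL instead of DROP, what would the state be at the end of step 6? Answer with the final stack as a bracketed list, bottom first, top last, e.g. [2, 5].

[]

(re-executing from step 4 with the substitution; state before step 4: [3, 3, 3])
4 | MUL | [3, 9]
5 | SUB | [-6]
6 | DROP | []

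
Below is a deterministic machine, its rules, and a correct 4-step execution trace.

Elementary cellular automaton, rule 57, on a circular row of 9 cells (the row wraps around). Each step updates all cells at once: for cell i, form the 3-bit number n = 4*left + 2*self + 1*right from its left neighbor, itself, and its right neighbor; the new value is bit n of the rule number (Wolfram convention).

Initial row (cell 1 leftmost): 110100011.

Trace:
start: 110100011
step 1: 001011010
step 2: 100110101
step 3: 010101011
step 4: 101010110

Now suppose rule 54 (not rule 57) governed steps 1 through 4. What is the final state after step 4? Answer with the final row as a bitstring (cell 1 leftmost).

000111010

(re-executing steps 1..4 under rule 54; state before step 1: 110100011)
step 1: 001110100
step 2: 010001110
step 3: 111010001
step 4: 000111010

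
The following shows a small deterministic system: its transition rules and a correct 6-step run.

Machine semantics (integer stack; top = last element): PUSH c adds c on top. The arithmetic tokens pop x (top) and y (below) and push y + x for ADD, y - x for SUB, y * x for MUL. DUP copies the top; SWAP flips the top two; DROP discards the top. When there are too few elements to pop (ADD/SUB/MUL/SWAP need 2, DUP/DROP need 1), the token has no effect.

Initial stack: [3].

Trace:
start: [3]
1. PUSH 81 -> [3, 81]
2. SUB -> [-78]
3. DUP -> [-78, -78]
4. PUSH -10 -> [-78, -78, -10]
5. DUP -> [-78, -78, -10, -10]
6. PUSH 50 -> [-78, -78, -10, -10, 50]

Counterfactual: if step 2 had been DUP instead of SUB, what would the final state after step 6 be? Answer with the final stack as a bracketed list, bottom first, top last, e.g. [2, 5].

[3, 81, 81, 81, -10, -10, 50]

(re-executing from step 2 with the substitution; state before step 2: [3, 81])
2. DUP -> [3, 81, 81]
3. DUP -> [3, 81, 81, 81]
4. PUSH -10 -> [3, 81, 81, 81, -10]
5. DUP -> [3, 81, 81, 81, -10, -10]
6. PUSH 50 -> [3, 81, 81, 81, -10, -10, 50]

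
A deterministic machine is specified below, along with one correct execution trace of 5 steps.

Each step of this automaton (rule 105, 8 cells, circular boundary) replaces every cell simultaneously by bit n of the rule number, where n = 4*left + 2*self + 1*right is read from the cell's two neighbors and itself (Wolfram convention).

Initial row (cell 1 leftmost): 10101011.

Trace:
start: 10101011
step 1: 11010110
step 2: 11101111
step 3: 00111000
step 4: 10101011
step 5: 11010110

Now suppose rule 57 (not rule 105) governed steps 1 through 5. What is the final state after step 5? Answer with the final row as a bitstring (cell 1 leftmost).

(re-executing steps 1..5 under rule 57; state before step 1: 10101011)
step 1: 01010110
step 2: 00101101
step 3: 10011010
step 4: 01010101
step 5: 10101010

10101010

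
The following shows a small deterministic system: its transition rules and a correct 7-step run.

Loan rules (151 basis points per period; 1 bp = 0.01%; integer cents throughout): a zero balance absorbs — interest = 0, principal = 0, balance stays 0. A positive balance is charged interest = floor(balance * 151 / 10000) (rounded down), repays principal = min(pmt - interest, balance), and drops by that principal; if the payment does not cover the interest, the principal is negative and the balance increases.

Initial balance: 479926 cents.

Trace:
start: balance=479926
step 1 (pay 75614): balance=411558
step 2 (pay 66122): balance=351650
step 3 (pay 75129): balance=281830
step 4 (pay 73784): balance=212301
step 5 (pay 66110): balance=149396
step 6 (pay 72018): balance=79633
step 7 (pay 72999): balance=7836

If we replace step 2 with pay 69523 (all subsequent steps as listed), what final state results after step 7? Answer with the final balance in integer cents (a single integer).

(re-executing from step 2 with the substitution; state before step 2: balance=411558)
step 2 (pay 69523): balance=348249
step 3 (pay 75129): balance=278378
step 4 (pay 73784): balance=208797
step 5 (pay 66110): balance=145839
step 6 (pay 72018): balance=76023
step 7 (pay 72999): balance=4171

4171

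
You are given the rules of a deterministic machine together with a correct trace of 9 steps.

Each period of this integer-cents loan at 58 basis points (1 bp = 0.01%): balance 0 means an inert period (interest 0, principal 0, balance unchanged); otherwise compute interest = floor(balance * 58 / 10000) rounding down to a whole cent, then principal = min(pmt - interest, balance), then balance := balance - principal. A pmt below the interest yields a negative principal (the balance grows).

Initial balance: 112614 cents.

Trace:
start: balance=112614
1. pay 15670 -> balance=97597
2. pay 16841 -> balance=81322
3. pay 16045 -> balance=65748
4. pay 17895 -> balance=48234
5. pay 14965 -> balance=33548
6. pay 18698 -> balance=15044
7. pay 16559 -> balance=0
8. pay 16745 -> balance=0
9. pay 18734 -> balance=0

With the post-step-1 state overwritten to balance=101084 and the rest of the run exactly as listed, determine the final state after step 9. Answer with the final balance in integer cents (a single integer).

0

state after step 1 := balance=101084
2. pay 16841 -> balance=84829
3. pay 16045 -> balance=69276
4. pay 17895 -> balance=51782
5. pay 14965 -> balance=37117
6. pay 18698 -> balance=18634
7. pay 16559 -> balance=2183
8. pay 16745 -> balance=0
9. pay 18734 -> balance=0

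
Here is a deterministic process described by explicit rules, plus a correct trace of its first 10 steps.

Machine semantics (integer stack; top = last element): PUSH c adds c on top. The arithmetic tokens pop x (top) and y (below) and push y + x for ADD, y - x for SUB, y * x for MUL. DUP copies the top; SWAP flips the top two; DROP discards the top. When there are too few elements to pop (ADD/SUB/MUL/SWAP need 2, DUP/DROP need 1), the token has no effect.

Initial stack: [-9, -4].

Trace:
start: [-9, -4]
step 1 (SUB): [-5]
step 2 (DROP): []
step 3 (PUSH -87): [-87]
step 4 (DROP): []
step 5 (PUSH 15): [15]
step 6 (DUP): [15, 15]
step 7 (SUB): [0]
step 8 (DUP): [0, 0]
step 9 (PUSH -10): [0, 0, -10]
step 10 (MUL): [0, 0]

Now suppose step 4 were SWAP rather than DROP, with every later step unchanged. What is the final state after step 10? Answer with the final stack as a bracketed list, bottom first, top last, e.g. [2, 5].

[-87, 0, 0]

(re-executing from step 4 with the substitution; state before step 4: [-87])
step 4 (SWAP): [-87]
step 5 (PUSH 15): [-87, 15]
step 6 (DUP): [-87, 15, 15]
step 7 (SUB): [-87, 0]
step 8 (DUP): [-87, 0, 0]
step 9 (PUSH -10): [-87, 0, 0, -10]
step 10 (MUL): [-87, 0, 0]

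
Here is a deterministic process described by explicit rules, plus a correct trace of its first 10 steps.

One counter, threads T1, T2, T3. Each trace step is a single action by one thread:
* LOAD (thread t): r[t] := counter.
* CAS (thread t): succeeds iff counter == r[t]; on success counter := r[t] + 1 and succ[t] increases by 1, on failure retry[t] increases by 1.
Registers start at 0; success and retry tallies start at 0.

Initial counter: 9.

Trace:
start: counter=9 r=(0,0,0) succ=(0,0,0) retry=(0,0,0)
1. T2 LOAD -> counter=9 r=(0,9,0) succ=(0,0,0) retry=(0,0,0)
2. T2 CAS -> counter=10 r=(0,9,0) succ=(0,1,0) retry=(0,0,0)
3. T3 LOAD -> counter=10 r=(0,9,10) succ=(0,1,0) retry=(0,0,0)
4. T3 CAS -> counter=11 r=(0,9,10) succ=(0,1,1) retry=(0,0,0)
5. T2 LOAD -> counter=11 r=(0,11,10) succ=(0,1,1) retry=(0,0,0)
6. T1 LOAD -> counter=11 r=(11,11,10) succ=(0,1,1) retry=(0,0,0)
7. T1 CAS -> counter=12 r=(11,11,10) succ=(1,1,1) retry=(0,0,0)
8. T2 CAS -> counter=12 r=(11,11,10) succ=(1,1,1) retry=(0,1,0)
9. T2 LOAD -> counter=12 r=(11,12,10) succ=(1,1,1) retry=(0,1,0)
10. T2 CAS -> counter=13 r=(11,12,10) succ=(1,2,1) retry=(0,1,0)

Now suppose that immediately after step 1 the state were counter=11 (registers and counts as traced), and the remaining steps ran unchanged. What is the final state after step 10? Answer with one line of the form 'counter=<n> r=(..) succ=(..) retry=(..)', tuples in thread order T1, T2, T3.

state after step 1 := counter=11 r=(0,9,0) succ=(0,0,0) retry=(0,0,0)
2. T2 CAS -> counter=11 r=(0,9,0) succ=(0,0,0) retry=(0,1,0)
3. T3 LOAD -> counter=11 r=(0,9,11) succ=(0,0,0) retry=(0,1,0)
4. T3 CAS -> counter=12 r=(0,9,11) succ=(0,0,1) retry=(0,1,0)
5. T2 LOAD -> counter=12 r=(0,12,11) succ=(0,0,1) retry=(0,1,0)
6. T1 LOAD -> counter=12 r=(12,12,11) succ=(0,0,1) retry=(0,1,0)
7. T1 CAS -> counter=13 r=(12,12,11) succ=(1,0,1) retry=(0,1,0)
8. T2 CAS -> counter=13 r=(12,12,11) succ=(1,0,1) retry=(0,2,0)
9. T2 LOAD -> counter=13 r=(12,13,11) succ=(1,0,1) retry=(0,2,0)
10. T2 CAS -> counter=14 r=(12,13,11) succ=(1,1,1) retry=(0,2,0)

counter=14 r=(12,13,11) succ=(1,1,1) retry=(0,2,0)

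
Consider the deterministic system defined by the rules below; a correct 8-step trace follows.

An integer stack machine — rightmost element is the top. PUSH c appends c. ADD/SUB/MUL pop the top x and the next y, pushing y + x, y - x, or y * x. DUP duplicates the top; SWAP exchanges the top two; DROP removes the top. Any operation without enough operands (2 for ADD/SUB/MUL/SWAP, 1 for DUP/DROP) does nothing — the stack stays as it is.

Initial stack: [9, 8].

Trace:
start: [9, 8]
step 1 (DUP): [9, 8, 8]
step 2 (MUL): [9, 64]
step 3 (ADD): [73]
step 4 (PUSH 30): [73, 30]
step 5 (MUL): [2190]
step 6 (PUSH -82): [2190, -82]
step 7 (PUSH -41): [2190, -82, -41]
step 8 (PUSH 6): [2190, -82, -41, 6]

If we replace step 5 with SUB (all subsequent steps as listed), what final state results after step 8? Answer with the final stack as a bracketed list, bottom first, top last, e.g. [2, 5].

(re-executing from step 5 with the substitution; state before step 5: [73, 30])
step 5 (SUB): [43]
step 6 (PUSH -82): [43, -82]
step 7 (PUSH -41): [43, -82, -41]
step 8 (PUSH 6): [43, -82, -41, 6]

[43, -82, -41, 6]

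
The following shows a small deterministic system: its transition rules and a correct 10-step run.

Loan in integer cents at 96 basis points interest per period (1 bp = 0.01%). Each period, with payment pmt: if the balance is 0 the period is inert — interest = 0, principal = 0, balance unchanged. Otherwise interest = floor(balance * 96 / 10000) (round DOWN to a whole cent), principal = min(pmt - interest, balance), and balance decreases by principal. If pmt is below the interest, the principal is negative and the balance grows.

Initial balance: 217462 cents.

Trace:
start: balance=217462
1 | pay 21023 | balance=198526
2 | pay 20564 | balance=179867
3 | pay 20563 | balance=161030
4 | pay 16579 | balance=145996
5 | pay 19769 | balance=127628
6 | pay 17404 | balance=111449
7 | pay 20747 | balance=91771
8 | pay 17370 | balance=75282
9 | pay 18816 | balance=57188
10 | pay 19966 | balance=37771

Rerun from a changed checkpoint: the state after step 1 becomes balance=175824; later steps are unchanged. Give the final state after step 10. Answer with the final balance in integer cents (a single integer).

state after step 1 := balance=175824
2 | pay 20564 | balance=156947
3 | pay 20563 | balance=137890
4 | pay 16579 | balance=122634
5 | pay 19769 | balance=104042
6 | pay 17404 | balance=87636
7 | pay 20747 | balance=67730
8 | pay 17370 | balance=51010
9 | pay 18816 | balance=32683
10 | pay 19966 | balance=13030

13030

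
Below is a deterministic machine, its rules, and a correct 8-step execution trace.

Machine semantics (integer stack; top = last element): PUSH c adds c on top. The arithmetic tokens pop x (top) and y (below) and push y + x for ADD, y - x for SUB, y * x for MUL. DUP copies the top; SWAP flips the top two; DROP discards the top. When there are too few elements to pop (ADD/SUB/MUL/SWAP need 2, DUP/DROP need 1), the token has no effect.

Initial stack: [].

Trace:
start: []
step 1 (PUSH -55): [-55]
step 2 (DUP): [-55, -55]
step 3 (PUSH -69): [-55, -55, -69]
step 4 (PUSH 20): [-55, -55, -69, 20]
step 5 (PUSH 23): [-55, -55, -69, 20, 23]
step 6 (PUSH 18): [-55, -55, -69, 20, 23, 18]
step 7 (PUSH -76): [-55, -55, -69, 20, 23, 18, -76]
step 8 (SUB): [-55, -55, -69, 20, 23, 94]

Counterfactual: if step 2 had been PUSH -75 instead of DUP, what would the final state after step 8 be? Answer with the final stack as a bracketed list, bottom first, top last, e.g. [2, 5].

[-55, -75, -69, 20, 23, 94]

(re-executing from step 2 with the substitution; state before step 2: [-55])
step 2 (PUSH -75): [-55, -75]
step 3 (PUSH -69): [-55, -75, -69]
step 4 (PUSH 20): [-55, -75, -69, 20]
step 5 (PUSH 23): [-55, -75, -69, 20, 23]
step 6 (PUSH 18): [-55, -75, -69, 20, 23, 18]
step 7 (PUSH -76): [-55, -75, -69, 20, 23, 18, -76]
step 8 (SUB): [-55, -75, -69, 20, 23, 94]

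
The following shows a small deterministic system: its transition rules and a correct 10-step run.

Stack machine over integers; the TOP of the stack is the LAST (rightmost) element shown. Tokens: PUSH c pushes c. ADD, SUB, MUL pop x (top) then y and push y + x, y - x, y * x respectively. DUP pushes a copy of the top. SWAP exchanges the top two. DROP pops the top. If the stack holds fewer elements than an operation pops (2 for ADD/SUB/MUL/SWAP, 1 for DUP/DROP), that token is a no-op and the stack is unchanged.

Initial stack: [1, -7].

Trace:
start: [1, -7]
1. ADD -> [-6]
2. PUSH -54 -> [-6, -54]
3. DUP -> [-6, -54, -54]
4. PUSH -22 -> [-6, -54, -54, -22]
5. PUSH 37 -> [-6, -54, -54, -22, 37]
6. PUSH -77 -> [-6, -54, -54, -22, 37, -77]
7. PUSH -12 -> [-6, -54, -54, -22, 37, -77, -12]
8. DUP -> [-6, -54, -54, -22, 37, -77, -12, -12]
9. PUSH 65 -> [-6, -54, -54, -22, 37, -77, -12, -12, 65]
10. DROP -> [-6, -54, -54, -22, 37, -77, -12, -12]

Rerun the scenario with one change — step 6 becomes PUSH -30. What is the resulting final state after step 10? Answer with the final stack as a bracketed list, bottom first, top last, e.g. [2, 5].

(re-executing from step 6 with the substitution; state before step 6: [-6, -54, -54, -22, 37])
6. PUSH -30 -> [-6, -54, -54, -22, 37, -30]
7. PUSH -12 -> [-6, -54, -54, -22, 37, -30, -12]
8. DUP -> [-6, -54, -54, -22, 37, -30, -12, -12]
9. PUSH 65 -> [-6, -54, -54, -22, 37, -30, -12, -12, 65]
10. DROP -> [-6, -54, -54, -22, 37, -30, -12, -12]

[-6, -54, -54, -22, 37, -30, -12, -12]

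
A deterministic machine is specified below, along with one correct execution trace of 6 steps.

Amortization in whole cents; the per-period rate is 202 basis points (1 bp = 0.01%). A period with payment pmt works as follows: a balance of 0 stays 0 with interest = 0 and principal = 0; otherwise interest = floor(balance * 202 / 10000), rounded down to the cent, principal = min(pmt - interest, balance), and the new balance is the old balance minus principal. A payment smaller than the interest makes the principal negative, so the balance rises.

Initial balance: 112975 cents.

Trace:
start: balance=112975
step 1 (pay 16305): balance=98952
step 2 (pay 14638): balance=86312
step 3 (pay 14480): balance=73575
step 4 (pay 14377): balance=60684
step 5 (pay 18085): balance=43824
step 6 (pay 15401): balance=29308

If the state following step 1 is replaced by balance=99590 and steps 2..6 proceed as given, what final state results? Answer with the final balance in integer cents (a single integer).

30013

state after step 1 := balance=99590
step 2 (pay 14638): balance=86963
step 3 (pay 14480): balance=74239
step 4 (pay 14377): balance=61361
step 5 (pay 18085): balance=44515
step 6 (pay 15401): balance=30013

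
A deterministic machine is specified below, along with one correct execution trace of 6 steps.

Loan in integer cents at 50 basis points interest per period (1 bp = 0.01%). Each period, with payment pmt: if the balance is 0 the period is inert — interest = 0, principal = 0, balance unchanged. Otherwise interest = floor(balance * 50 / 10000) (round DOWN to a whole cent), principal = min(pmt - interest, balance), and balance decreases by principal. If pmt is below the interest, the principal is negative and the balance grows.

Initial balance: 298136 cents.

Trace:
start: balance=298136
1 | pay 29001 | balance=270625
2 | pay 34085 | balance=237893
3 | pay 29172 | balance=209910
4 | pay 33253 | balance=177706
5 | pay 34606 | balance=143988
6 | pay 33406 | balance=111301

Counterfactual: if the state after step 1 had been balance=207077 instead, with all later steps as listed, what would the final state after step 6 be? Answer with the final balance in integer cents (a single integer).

state after step 1 := balance=207077
2 | pay 34085 | balance=174027
3 | pay 29172 | balance=145725
4 | pay 33253 | balance=113200
5 | pay 34606 | balance=79160
6 | pay 33406 | balance=46149

46149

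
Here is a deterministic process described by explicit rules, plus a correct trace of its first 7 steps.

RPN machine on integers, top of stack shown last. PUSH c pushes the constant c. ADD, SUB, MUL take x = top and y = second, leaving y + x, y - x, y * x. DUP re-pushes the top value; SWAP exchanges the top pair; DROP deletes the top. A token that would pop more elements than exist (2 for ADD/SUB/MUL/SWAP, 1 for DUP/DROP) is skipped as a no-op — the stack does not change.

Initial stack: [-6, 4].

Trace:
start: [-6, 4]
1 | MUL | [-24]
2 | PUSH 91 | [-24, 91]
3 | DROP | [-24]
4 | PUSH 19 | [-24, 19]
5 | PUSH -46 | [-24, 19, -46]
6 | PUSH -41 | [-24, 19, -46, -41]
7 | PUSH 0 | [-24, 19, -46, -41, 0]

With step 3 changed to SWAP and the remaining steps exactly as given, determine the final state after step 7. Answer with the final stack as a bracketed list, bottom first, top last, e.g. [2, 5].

[91, -24, 19, -46, -41, 0]

(re-executing from step 3 with the substitution; state before step 3: [-24, 91])
3 | SWAP | [91, -24]
4 | PUSH 19 | [91, -24, 19]
5 | PUSH -46 | [91, -24, 19, -46]
6 | PUSH -41 | [91, -24, 19, -46, -41]
7 | PUSH 0 | [91, -24, 19, -46, -41, 0]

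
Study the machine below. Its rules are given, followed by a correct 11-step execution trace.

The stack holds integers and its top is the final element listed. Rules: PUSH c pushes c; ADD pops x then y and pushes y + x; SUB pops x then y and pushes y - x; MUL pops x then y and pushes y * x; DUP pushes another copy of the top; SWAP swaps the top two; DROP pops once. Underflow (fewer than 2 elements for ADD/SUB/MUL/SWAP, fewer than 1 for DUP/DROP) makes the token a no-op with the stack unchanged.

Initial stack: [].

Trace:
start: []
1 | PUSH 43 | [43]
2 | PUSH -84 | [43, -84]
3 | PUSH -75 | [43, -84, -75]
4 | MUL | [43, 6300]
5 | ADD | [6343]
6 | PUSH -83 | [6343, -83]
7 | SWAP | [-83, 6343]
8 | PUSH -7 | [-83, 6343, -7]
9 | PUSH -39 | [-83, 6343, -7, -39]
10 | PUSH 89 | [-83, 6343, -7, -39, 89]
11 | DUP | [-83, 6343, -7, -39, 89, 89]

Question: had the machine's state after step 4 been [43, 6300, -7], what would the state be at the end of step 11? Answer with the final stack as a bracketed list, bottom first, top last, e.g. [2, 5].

state after step 4 := [43, 6300, -7]
5 | ADD | [43, 6293]
6 | PUSH -83 | [43, 6293, -83]
7 | SWAP | [43, -83, 6293]
8 | PUSH -7 | [43, -83, 6293, -7]
9 | PUSH -39 | [43, -83, 6293, -7, -39]
10 | PUSH 89 | [43, -83, 6293, -7, -39, 89]
11 | DUP | [43, -83, 6293, -7, -39, 89, 89]

[43, -83, 6293, -7, -39, 89, 89]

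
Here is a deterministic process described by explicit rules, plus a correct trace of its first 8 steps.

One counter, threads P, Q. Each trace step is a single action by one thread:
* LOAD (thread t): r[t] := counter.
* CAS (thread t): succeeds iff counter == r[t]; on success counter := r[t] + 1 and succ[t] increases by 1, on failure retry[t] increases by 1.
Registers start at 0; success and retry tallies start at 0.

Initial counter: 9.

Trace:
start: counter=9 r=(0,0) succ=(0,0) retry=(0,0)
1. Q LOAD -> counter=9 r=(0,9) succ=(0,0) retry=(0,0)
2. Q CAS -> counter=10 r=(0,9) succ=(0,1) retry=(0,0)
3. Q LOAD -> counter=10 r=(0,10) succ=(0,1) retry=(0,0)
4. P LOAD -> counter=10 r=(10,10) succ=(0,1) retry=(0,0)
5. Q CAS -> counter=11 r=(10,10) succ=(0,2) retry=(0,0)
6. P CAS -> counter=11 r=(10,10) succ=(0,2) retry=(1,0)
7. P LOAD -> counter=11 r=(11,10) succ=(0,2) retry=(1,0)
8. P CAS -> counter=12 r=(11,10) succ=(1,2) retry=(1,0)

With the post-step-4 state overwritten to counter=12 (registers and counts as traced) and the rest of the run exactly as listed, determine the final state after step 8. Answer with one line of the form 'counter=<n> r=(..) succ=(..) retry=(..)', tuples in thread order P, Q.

state after step 4 := counter=12 r=(10,10) succ=(0,1) retry=(0,0)
5. Q CAS -> counter=12 r=(10,10) succ=(0,1) retry=(0,1)
6. P CAS -> counter=12 r=(10,10) succ=(0,1) retry=(1,1)
7. P LOAD -> counter=12 r=(12,10) succ=(0,1) retry=(1,1)
8. P CAS -> counter=13 r=(12,10) succ=(1,1) retry=(1,1)

counter=13 r=(12,10) succ=(1,1) retry=(1,1)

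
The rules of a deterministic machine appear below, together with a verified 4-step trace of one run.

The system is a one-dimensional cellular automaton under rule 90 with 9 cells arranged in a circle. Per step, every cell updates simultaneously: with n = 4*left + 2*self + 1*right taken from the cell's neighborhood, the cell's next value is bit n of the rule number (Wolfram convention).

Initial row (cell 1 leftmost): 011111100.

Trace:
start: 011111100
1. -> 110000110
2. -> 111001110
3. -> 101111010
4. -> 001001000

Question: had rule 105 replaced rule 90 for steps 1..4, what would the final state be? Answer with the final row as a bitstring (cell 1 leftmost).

010110100

(re-executing steps 1..4 under rule 105; state before step 1: 011111100)
1. -> 010000101
2. -> 100110010
3. -> 000110001
4. -> 010110100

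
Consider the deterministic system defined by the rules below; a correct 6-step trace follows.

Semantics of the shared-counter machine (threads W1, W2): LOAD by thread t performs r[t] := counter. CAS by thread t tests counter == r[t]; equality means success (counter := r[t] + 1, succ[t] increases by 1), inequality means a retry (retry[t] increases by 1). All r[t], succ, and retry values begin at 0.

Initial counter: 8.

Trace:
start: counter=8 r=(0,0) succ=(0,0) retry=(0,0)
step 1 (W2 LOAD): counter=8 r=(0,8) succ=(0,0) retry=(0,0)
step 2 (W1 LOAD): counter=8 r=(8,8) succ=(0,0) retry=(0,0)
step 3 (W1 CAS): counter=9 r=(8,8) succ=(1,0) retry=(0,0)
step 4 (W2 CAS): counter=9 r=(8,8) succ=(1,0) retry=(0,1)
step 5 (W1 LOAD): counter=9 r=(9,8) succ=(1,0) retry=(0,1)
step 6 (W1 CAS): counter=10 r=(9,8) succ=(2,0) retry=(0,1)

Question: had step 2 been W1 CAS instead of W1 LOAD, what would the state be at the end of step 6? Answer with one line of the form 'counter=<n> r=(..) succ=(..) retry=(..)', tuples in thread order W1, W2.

(re-executing from step 2 with the substitution; state before step 2: counter=8 r=(0,8) succ=(0,0) retry=(0,0))
step 2 (W1 CAS): counter=8 r=(0,8) succ=(0,0) retry=(1,0)
step 3 (W1 CAS): counter=8 r=(0,8) succ=(0,0) retry=(2,0)
step 4 (W2 CAS): counter=9 r=(0,8) succ=(0,1) retry=(2,0)
step 5 (W1 LOAD): counter=9 r=(9,8) succ=(0,1) retry=(2,0)
step 6 (W1 CAS): counter=10 r=(9,8) succ=(1,1) retry=(2,0)

counter=10 r=(9,8) succ=(1,1) retry=(2,0)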